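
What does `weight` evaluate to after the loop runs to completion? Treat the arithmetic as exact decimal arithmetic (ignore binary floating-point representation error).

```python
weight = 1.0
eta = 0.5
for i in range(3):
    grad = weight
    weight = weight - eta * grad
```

Let's trace through this code step by step.

Initialize: weight = 1.0
Initialize: eta = 0.5
Entering loop: for i in range(3):
After iteration 1: i = 0, weight = 0.5, grad = 1.0
After iteration 2: i = 1, weight = 0.25, grad = 0.5
After iteration 3: i = 2, weight = 0.125, grad = 0.25
Loop ends.

Final answer: 0.125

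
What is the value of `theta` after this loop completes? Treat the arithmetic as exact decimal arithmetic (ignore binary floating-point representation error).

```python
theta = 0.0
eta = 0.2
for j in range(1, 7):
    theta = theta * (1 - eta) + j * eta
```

Let's trace through this code step by step.

Initialize: theta = 0.0
Initialize: eta = 0.2
Entering loop: for j in range(1, 7):
After iteration 1: j = 1, theta = 0.2
After iteration 2: j = 2, theta = 0.56
After iteration 3: j = 3, theta = 1.048
After iteration 4: j = 4, theta = 1.6384
After iteration 5: j = 5, theta = 2.31072
After iteration 6: j = 6, theta = 3.048576
Loop ends.

Final answer: 3.048576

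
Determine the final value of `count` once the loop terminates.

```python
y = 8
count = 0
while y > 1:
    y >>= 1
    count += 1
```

Let's trace through this code step by step.

Initialize: y = 8
Initialize: count = 0
Entering loop: while y > 1:
After iteration 1: y = 4, count = 1
After iteration 2: y = 2, count = 2
After iteration 3: y = 1, count = 3
Loop ends.

Final answer: 3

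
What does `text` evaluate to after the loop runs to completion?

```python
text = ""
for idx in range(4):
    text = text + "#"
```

Let's trace through this code step by step.

Initialize: text = ''
Entering loop: for idx in range(4):
After iteration 1: idx = 0, text = '#'
After iteration 2: idx = 1, text = '##'
After iteration 3: idx = 2, text = '###'
After iteration 4: idx = 3, text = '####'
Loop ends.

Final answer: '####'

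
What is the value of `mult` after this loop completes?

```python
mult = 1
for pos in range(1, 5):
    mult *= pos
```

Let's trace through this code step by step.

Initialize: mult = 1
Entering loop: for pos in range(1, 5):
After iteration 1: pos = 1, mult = 1
After iteration 2: pos = 2, mult = 2
After iteration 3: pos = 3, mult = 6
After iteration 4: pos = 4, mult = 24
Loop ends.

Final answer: 24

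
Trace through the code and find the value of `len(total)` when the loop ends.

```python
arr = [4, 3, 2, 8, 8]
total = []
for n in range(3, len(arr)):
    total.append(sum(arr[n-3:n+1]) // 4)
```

Let's trace through this code step by step.

Initialize: arr = [4, 3, 2, 8, 8]
Initialize: total = []
Entering loop: for n in range(3, len(arr)):
After iteration 1: n = 3, total = [4]
After iteration 2: n = 4, total = [4, 5]
Loop ends.
len(total) = 2

Final answer: 2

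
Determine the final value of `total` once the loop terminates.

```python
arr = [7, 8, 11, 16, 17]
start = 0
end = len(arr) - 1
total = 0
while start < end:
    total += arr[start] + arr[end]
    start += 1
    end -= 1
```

Let's trace through this code step by step.

Initialize: arr = [7, 8, 11, 16, 17]
Initialize: start = 0
Initialize: end = 4
Initialize: total = 0
Entering loop: while start < end:
After iteration 1: start = 1, end = 3, total = 24
After iteration 2: start = 2, end = 2, total = 48
Loop ends.

Final answer: 48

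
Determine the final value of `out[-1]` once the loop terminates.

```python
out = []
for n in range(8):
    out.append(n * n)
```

Let's trace through this code step by step.

Initialize: out = []
Entering loop: for n in range(8):
After iteration 1: n = 0, out = [0]
After iteration 2: n = 1, out = [0, 1]
After iteration 3: n = 2, out = [0, 1, 4]
After iteration 4: n = 3, out = [0, 1, 4, 9]
After iteration 5: n = 4, out = [0, 1, 4, 9, 16]
After iteration 6: n = 5, out = [0, 1, 4, 9, 16, 25]
After iteration 7: n = 6, out = [0, 1, 4, 9, 16, 25, 36]
After iteration 8: n = 7, out = [0, 1, 4, 9, 16, 25, 36, 49]
Loop ends.
out[-1] = 49

Final answer: 49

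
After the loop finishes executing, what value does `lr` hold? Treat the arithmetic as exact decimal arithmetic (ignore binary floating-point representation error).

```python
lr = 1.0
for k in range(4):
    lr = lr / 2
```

Let's trace through this code step by step.

Initialize: lr = 1.0
Entering loop: for k in range(4):
After iteration 1: k = 0, lr = 0.5
After iteration 2: k = 1, lr = 0.25
After iteration 3: k = 2, lr = 0.125
After iteration 4: k = 3, lr = 0.0625
Loop ends.

Final answer: 0.0625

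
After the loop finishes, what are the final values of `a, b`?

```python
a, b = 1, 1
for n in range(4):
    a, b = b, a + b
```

Let's trace through this code step by step.

Initialize: a = 1
Initialize: b = 1
Entering loop: for n in range(4):
After iteration 1: n = 0, a = 1, b = 2
After iteration 2: n = 1, a = 2, b = 3
After iteration 3: n = 2, a = 3, b = 5
After iteration 4: n = 3, a = 5, b = 8
Loop ends.

Final answer: 5, 8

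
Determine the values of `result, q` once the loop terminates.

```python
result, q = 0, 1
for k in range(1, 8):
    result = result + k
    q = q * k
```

Let's trace through this code step by step.

Initialize: result = 0
Initialize: q = 1
Entering loop: for k in range(1, 8):
After iteration 1: k = 1, result = 1, q = 1
After iteration 2: k = 2, result = 3, q = 2
After iteration 3: k = 3, result = 6, q = 6
After iteration 4: k = 4, result = 10, q = 24
After iteration 5: k = 5, result = 15, q = 120
After iteration 6: k = 6, result = 21, q = 720
After iteration 7: k = 7, result = 28, q = 5040
Loop ends.

Final answer: 28, 5040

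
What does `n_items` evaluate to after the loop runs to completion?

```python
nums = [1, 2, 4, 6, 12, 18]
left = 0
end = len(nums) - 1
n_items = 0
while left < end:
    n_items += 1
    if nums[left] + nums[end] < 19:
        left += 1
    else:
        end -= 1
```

Let's trace through this code step by step.

Initialize: nums = [1, 2, 4, 6, 12, 18]
Initialize: left = 0
Initialize: end = 5
Initialize: n_items = 0
Entering loop: while left < end:
After iteration 1: left = 0, end = 4, n_items = 1
After iteration 2: left = 1, end = 4, n_items = 2
After iteration 3: left = 2, end = 4, n_items = 3
After iteration 4: left = 3, end = 4, n_items = 4
After iteration 5: left = 4, end = 4, n_items = 5
Loop ends.

Final answer: 5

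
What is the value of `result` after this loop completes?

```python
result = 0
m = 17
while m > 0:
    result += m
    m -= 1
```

Let's trace through this code step by step.

Initialize: result = 0
Initialize: m = 17
Entering loop: while m > 0:
After iteration 1: result = 17, m = 16
After iteration 2: result = 33, m = 15
After iteration 3: result = 48, m = 14
After iteration 4: result = 62, m = 13
After iteration 5: result = 75, m = 12
After iteration 6: result = 87, m = 11
After iteration 7: result = 98, m = 10
After iteration 8: result = 108, m = 9
After iteration 9: result = 117, m = 8
After iteration 10: result = 125, m = 7
After iteration 11: result = 132, m = 6
After iteration 12: result = 138, m = 5
After iteration 13: result = 143, m = 4
After iteration 14: result = 147, m = 3
After iteration 15: result = 150, m = 2
After iteration 16: result = 152, m = 1
After iteration 17: result = 153, m = 0
Loop ends.

Final answer: 153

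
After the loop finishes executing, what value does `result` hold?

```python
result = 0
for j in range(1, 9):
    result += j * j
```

Let's trace through this code step by step.

Initialize: result = 0
Entering loop: for j in range(1, 9):
After iteration 1: j = 1, result = 1
After iteration 2: j = 2, result = 5
After iteration 3: j = 3, result = 14
After iteration 4: j = 4, result = 30
After iteration 5: j = 5, result = 55
After iteration 6: j = 6, result = 91
After iteration 7: j = 7, result = 140
After iteration 8: j = 8, result = 204
Loop ends.

Final answer: 204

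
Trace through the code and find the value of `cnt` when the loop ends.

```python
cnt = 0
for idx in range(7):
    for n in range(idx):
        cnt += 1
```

Let's trace through this code step by step.

Initialize: cnt = 0
Entering loop: for idx in range(7):
After iteration 1: idx = 0, cnt = 0
After iteration 2: idx = 1, cnt = 1, n = 0
After iteration 3: idx = 2, cnt = 3, n = 1
After iteration 4: idx = 3, cnt = 6, n = 2
After iteration 5: idx = 4, cnt = 10, n = 3
After iteration 6: idx = 5, cnt = 15, n = 4
After iteration 7: idx = 6, cnt = 21, n = 5
Loop ends.

Final answer: 21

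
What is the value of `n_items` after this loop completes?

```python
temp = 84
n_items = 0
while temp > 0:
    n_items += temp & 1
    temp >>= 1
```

Let's trace through this code step by step.

Initialize: temp = 84
Initialize: n_items = 0
Entering loop: while temp > 0:
After iteration 1: temp = 42, n_items = 0
After iteration 2: temp = 21, n_items = 0
After iteration 3: temp = 10, n_items = 1
After iteration 4: temp = 5, n_items = 1
After iteration 5: temp = 2, n_items = 2
After iteration 6: temp = 1, n_items = 2
After iteration 7: temp = 0, n_items = 3
Loop ends.

Final answer: 3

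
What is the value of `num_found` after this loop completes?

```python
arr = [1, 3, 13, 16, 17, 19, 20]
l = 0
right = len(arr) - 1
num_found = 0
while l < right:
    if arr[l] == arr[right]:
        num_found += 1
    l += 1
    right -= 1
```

Let's trace through this code step by step.

Initialize: arr = [1, 3, 13, 16, 17, 19, 20]
Initialize: l = 0
Initialize: right = 6
Initialize: num_found = 0
Entering loop: while l < right:
After iteration 1: l = 1, right = 5, num_found = 0
After iteration 2: l = 2, right = 4, num_found = 0
After iteration 3: l = 3, right = 3, num_found = 0
Loop ends.

Final answer: 0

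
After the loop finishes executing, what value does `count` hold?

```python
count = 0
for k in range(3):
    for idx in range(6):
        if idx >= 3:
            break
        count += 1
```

Let's trace through this code step by step.

Initialize: count = 0
Entering loop: for k in range(3):
After iteration 1: k = 0, count = 3
After iteration 2: k = 1, count = 6
After iteration 3: k = 2, count = 9
Loop ends.

Final answer: 9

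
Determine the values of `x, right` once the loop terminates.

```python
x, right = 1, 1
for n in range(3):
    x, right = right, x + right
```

Let's trace through this code step by step.

Initialize: x = 1
Initialize: right = 1
Entering loop: for n in range(3):
After iteration 1: n = 0, x = 1, right = 2
After iteration 2: n = 1, x = 2, right = 3
After iteration 3: n = 2, x = 3, right = 5
Loop ends.

Final answer: 3, 5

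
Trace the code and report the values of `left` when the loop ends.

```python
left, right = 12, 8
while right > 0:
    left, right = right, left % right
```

Let's trace through this code step by step.

Initialize: left = 12
Initialize: right = 8
Entering loop: while right > 0:
After iteration 1: left = 8, right = 4
After iteration 2: left = 4, right = 0
Loop ends.

Final answer: 4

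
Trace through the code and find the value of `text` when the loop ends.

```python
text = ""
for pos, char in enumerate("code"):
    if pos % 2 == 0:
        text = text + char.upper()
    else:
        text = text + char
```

Let's trace through this code step by step.

Initialize: text = ''
Entering loop: for pos, char in enumerate("code"):
After iteration 1: pos = 0, char = 'c', text = 'C'
After iteration 2: pos = 1, char = 'o', text = 'Co'
After iteration 3: pos = 2, char = 'd', text = 'CoD'
After iteration 4: pos = 3, char = 'e', text = 'CoDe'
Loop ends.

Final answer: 'CoDe'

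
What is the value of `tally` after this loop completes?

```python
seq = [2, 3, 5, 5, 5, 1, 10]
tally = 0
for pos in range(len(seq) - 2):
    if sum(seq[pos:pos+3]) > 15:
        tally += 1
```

Let's trace through this code step by step.

Initialize: seq = [2, 3, 5, 5, 5, 1, 10]
Initialize: tally = 0
Entering loop: for pos in range(len(seq) - 2):
After iteration 1: pos = 0, tally = 0
After iteration 2: pos = 1, tally = 0
After iteration 3: pos = 2, tally = 0
After iteration 4: pos = 3, tally = 0
After iteration 5: pos = 4, tally = 1
Loop ends.

Final answer: 1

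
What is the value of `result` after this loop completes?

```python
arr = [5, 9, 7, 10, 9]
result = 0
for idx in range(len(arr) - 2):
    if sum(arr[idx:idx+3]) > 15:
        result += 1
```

Let's trace through this code step by step.

Initialize: arr = [5, 9, 7, 10, 9]
Initialize: result = 0
Entering loop: for idx in range(len(arr) - 2):
After iteration 1: idx = 0, result = 1
After iteration 2: idx = 1, result = 2
After iteration 3: idx = 2, result = 3
Loop ends.

Final answer: 3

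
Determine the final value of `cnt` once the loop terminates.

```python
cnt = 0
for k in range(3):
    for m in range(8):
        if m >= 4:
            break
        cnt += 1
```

Let's trace through this code step by step.

Initialize: cnt = 0
Entering loop: for k in range(3):
After iteration 1: k = 0, cnt = 4
After iteration 2: k = 1, cnt = 8
After iteration 3: k = 2, cnt = 12
Loop ends.

Final answer: 12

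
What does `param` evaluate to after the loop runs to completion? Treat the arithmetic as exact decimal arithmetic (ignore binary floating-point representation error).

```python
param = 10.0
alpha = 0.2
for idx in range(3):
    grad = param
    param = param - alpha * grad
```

Let's trace through this code step by step.

Initialize: param = 10.0
Initialize: alpha = 0.2
Entering loop: for idx in range(3):
After iteration 1: idx = 0, param = 8.0, grad = 10.0
After iteration 2: idx = 1, param = 6.4, grad = 8.0
After iteration 3: idx = 2, param = 5.12, grad = 6.4
Loop ends.

Final answer: 5.12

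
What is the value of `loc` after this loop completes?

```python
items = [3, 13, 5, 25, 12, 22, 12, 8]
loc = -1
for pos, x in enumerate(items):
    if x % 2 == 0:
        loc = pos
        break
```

Let's trace through this code step by step.

Initialize: items = [3, 13, 5, 25, 12, 22, 12, 8]
Initialize: loc = -1
Entering loop: for pos, x in enumerate(items):
After iteration 1: pos = 0, x = 3, loc = -1
After iteration 2: pos = 1, x = 13, loc = -1
After iteration 3: pos = 2, x = 5, loc = -1
After iteration 4: pos = 3, x = 25, loc = -1
After iteration 5: pos = 4, x = 12, loc = 4
Loop ends.

Final answer: 4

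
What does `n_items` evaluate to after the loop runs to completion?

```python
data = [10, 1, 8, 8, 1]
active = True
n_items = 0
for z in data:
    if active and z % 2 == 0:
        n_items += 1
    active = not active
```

Let's trace through this code step by step.

Initialize: data = [10, 1, 8, 8, 1]
Initialize: active = True
Initialize: n_items = 0
Entering loop: for z in data:
After iteration 1: z = 10, active = False, n_items = 1
After iteration 2: z = 1, active = True, n_items = 1
After iteration 3: z = 8, active = False, n_items = 2
After iteration 4: z = 8, active = True, n_items = 2
After iteration 5: z = 1, active = False, n_items = 2
Loop ends.

Final answer: 2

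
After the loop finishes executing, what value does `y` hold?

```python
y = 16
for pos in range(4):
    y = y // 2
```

Let's trace through this code step by step.

Initialize: y = 16
Entering loop: for pos in range(4):
After iteration 1: pos = 0, y = 8
After iteration 2: pos = 1, y = 4
After iteration 3: pos = 2, y = 2
After iteration 4: pos = 3, y = 1
Loop ends.

Final answer: 1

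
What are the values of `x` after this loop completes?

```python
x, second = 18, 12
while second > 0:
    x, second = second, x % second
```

Let's trace through this code step by step.

Initialize: x = 18
Initialize: second = 12
Entering loop: while second > 0:
After iteration 1: x = 12, second = 6
After iteration 2: x = 6, second = 0
Loop ends.

Final answer: 6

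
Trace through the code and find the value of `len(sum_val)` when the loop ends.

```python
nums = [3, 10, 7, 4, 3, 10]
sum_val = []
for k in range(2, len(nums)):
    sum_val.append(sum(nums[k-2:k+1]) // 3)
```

Let's trace through this code step by step.

Initialize: nums = [3, 10, 7, 4, 3, 10]
Initialize: sum_val = []
Entering loop: for k in range(2, len(nums)):
After iteration 1: k = 2, sum_val = [6]
After iteration 2: k = 3, sum_val = [6, 7]
After iteration 3: k = 4, sum_val = [6, 7, 4]
After iteration 4: k = 5, sum_val = [6, 7, 4, 5]
Loop ends.
len(sum_val) = 4

Final answer: 4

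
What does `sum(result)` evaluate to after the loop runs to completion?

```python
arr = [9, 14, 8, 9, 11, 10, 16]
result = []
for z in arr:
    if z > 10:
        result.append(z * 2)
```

Let's trace through this code step by step.

Initialize: arr = [9, 14, 8, 9, 11, 10, 16]
Initialize: result = []
Entering loop: for z in arr:
After iteration 1: z = 9, result = []
After iteration 2: z = 14, result = [28]
After iteration 3: z = 8, result = [28]
After iteration 4: z = 9, result = [28]
After iteration 5: z = 11, result = [28, 22]
After iteration 6: z = 10, result = [28, 22]
After iteration 7: z = 16, result = [28, 22, 32]
Loop ends.
sum(result) = 82

Final answer: 82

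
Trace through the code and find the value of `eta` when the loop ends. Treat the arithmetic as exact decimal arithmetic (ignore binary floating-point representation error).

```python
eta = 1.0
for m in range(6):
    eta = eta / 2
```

Let's trace through this code step by step.

Initialize: eta = 1.0
Entering loop: for m in range(6):
After iteration 1: m = 0, eta = 0.5
After iteration 2: m = 1, eta = 0.25
After iteration 3: m = 2, eta = 0.125
After iteration 4: m = 3, eta = 0.0625
After iteration 5: m = 4, eta = 0.03125
After iteration 6: m = 5, eta = 0.015625
Loop ends.

Final answer: 0.015625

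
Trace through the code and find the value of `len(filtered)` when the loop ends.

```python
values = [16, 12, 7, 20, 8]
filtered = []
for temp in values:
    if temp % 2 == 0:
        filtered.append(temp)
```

Let's trace through this code step by step.

Initialize: values = [16, 12, 7, 20, 8]
Initialize: filtered = []
Entering loop: for temp in values:
After iteration 1: temp = 16, filtered = [16]
After iteration 2: temp = 12, filtered = [16, 12]
After iteration 3: temp = 7, filtered = [16, 12]
After iteration 4: temp = 20, filtered = [16, 12, 20]
After iteration 5: temp = 8, filtered = [16, 12, 20, 8]
Loop ends.
len(filtered) = 4

Final answer: 4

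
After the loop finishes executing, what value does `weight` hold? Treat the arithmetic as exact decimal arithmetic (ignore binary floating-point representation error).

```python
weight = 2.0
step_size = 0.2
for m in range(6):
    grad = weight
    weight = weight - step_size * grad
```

Let's trace through this code step by step.

Initialize: weight = 2.0
Initialize: step_size = 0.2
Entering loop: for m in range(6):
After iteration 1: m = 0, weight = 1.6, grad = 2.0
After iteration 2: m = 1, weight = 1.28, grad = 1.6
After iteration 3: m = 2, weight = 1.024, grad = 1.28
After iteration 4: m = 3, weight = 0.8192, grad = 1.024
After iteration 5: m = 4, weight = 0.65536, grad = 0.8192
After iteration 6: m = 5, weight = 0.524288, grad = 0.65536
Loop ends.

Final answer: 0.524288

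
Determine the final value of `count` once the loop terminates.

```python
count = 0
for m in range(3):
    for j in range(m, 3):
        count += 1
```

Let's trace through this code step by step.

Initialize: count = 0
Entering loop: for m in range(3):
After iteration 1: m = 0, count = 3
After iteration 2: m = 1, count = 5
After iteration 3: m = 2, count = 6
Loop ends.

Final answer: 6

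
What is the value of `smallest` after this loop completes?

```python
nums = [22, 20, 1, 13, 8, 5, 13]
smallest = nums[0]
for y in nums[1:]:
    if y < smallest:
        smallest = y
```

Let's trace through this code step by step.

Initialize: nums = [22, 20, 1, 13, 8, 5, 13]
Initialize: smallest = 22
Entering loop: for y in nums[1:]:
After iteration 1: y = 20, smallest = 20
After iteration 2: y = 1, smallest = 1
After iteration 3: y = 13, smallest = 1
After iteration 4: y = 8, smallest = 1
After iteration 5: y = 5, smallest = 1
After iteration 6: y = 13, smallest = 1
Loop ends.

Final answer: 1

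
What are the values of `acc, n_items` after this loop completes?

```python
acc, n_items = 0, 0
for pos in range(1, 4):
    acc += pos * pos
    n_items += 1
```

Let's trace through this code step by step.

Initialize: acc = 0
Initialize: n_items = 0
Entering loop: for pos in range(1, 4):
After iteration 1: pos = 1, acc = 1, n_items = 1
After iteration 2: pos = 2, acc = 5, n_items = 2
After iteration 3: pos = 3, acc = 14, n_items = 3
Loop ends.

Final answer: 14, 3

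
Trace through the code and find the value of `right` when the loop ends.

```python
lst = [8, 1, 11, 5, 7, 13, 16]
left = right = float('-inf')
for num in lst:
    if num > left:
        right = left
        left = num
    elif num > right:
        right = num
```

Let's trace through this code step by step.

Initialize: lst = [8, 1, 11, 5, 7, 13, 16]
Initialize: left = -inf
Initialize: right = -inf
Entering loop: for num in lst:
After iteration 1: num = 8, left = 8, right = -inf
After iteration 2: num = 1, left = 8, right = 1
After iteration 3: num = 11, left = 11, right = 8
After iteration 4: num = 5, left = 11, right = 8
After iteration 5: num = 7, left = 11, right = 8
After iteration 6: num = 13, left = 13, right = 11
After iteration 7: num = 16, left = 16, right = 13
Loop ends.

Final answer: 13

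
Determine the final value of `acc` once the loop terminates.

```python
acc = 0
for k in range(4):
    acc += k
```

Let's trace through this code step by step.

Initialize: acc = 0
Entering loop: for k in range(4):
After iteration 1: k = 0, acc = 0
After iteration 2: k = 1, acc = 1
After iteration 3: k = 2, acc = 3
After iteration 4: k = 3, acc = 6
Loop ends.

Final answer: 6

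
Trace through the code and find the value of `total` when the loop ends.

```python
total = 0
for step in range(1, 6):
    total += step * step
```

Let's trace through this code step by step.

Initialize: total = 0
Entering loop: for step in range(1, 6):
After iteration 1: step = 1, total = 1
After iteration 2: step = 2, total = 5
After iteration 3: step = 3, total = 14
After iteration 4: step = 4, total = 30
After iteration 5: step = 5, total = 55
Loop ends.

Final answer: 55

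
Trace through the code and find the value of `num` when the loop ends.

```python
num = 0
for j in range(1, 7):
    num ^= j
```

Let's trace through this code step by step.

Initialize: num = 0
Entering loop: for j in range(1, 7):
After iteration 1: j = 1, num = 1
After iteration 2: j = 2, num = 3
After iteration 3: j = 3, num = 0
After iteration 4: j = 4, num = 4
After iteration 5: j = 5, num = 1
After iteration 6: j = 6, num = 7
Loop ends.

Final answer: 7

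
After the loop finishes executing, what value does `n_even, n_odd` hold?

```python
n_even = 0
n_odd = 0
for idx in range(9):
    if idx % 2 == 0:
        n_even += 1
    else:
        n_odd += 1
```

Let's trace through this code step by step.

Initialize: n_even = 0
Initialize: n_odd = 0
Entering loop: for idx in range(9):
After iteration 1: idx = 0, n_even = 1, n_odd = 0
After iteration 2: idx = 1, n_even = 1, n_odd = 1
After iteration 3: idx = 2, n_even = 2, n_odd = 1
After iteration 4: idx = 3, n_even = 2, n_odd = 2
After iteration 5: idx = 4, n_even = 3, n_odd = 2
After iteration 6: idx = 5, n_even = 3, n_odd = 3
After iteration 7: idx = 6, n_even = 4, n_odd = 3
After iteration 8: idx = 7, n_even = 4, n_odd = 4
After iteration 9: idx = 8, n_even = 5, n_odd = 4
Loop ends.

Final answer: 5, 4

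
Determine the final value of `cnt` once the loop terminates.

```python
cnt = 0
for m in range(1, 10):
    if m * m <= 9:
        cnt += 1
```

Let's trace through this code step by step.

Initialize: cnt = 0
Entering loop: for m in range(1, 10):
After iteration 1: m = 1, cnt = 1
After iteration 2: m = 2, cnt = 2
After iteration 3: m = 3, cnt = 3
After iteration 4: m = 4, cnt = 3
After iteration 5: m = 5, cnt = 3
After iteration 6: m = 6, cnt = 3
After iteration 7: m = 7, cnt = 3
After iteration 8: m = 8, cnt = 3
After iteration 9: m = 9, cnt = 3
Loop ends.

Final answer: 3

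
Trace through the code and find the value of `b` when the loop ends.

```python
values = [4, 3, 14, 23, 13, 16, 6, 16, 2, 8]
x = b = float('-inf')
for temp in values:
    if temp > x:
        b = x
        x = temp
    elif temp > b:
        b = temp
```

Let's trace through this code step by step.

Initialize: values = [4, 3, 14, 23, 13, 16, 6, 16, 2, 8]
Initialize: x = -inf
Initialize: b = -inf
Entering loop: for temp in values:
After iteration 1: temp = 4, x = 4, b = -inf
After iteration 2: temp = 3, x = 4, b = 3
After iteration 3: temp = 14, x = 14, b = 4
After iteration 4: temp = 23, x = 23, b = 14
After iteration 5: temp = 13, x = 23, b = 14
After iteration 6: temp = 16, x = 23, b = 16
After iteration 7: temp = 6, x = 23, b = 16
After iteration 8: temp = 16, x = 23, b = 16
After iteration 9: temp = 2, x = 23, b = 16
After iteration 10: temp = 8, x = 23, b = 16
Loop ends.

Final answer: 16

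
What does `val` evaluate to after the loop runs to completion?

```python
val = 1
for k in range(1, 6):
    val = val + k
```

Let's trace through this code step by step.

Initialize: val = 1
Entering loop: for k in range(1, 6):
After iteration 1: k = 1, val = 2
After iteration 2: k = 2, val = 4
After iteration 3: k = 3, val = 7
After iteration 4: k = 4, val = 11
After iteration 5: k = 5, val = 16
Loop ends.

Final answer: 16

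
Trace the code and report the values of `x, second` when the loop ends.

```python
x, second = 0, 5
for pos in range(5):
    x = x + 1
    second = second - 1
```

Let's trace through this code step by step.

Initialize: x = 0
Initialize: second = 5
Entering loop: for pos in range(5):
After iteration 1: pos = 0, x = 1, second = 4
After iteration 2: pos = 1, x = 2, second = 3
After iteration 3: pos = 2, x = 3, second = 2
After iteration 4: pos = 3, x = 4, second = 1
After iteration 5: pos = 4, x = 5, second = 0
Loop ends.

Final answer: 5, 0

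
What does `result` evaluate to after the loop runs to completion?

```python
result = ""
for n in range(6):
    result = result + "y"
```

Let's trace through this code step by step.

Initialize: result = ''
Entering loop: for n in range(6):
After iteration 1: n = 0, result = 'y'
After iteration 2: n = 1, result = 'yy'
After iteration 3: n = 2, result = 'yyy'
After iteration 4: n = 3, result = 'yyyy'
After iteration 5: n = 4, result = 'yyyyy'
After iteration 6: n = 5, result = 'yyyyyy'
Loop ends.

Final answer: 'yyyyyy'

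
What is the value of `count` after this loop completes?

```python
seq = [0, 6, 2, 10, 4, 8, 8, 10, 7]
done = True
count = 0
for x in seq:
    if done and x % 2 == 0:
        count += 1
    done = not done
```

Let's trace through this code step by step.

Initialize: seq = [0, 6, 2, 10, 4, 8, 8, 10, 7]
Initialize: done = True
Initialize: count = 0
Entering loop: for x in seq:
After iteration 1: x = 0, done = False, count = 1
After iteration 2: x = 6, done = True, count = 1
After iteration 3: x = 2, done = False, count = 2
After iteration 4: x = 10, done = True, count = 2
After iteration 5: x = 4, done = False, count = 3
After iteration 6: x = 8, done = True, count = 3
After iteration 7: x = 8, done = False, count = 4
After iteration 8: x = 10, done = True, count = 4
After iteration 9: x = 7, done = False, count = 4
Loop ends.

Final answer: 4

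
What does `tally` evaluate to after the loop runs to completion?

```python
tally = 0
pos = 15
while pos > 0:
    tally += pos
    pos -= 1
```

Let's trace through this code step by step.

Initialize: tally = 0
Initialize: pos = 15
Entering loop: while pos > 0:
After iteration 1: tally = 15, pos = 14
After iteration 2: tally = 29, pos = 13
After iteration 3: tally = 42, pos = 12
After iteration 4: tally = 54, pos = 11
After iteration 5: tally = 65, pos = 10
After iteration 6: tally = 75, pos = 9
After iteration 7: tally = 84, pos = 8
After iteration 8: tally = 92, pos = 7
After iteration 9: tally = 99, pos = 6
After iteration 10: tally = 105, pos = 5
After iteration 11: tally = 110, pos = 4
After iteration 12: tally = 114, pos = 3
After iteration 13: tally = 117, pos = 2
After iteration 14: tally = 119, pos = 1
After iteration 15: tally = 120, pos = 0
Loop ends.

Final answer: 120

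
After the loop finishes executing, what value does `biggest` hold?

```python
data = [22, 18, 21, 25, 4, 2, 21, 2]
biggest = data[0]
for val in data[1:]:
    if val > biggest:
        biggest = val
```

Let's trace through this code step by step.

Initialize: data = [22, 18, 21, 25, 4, 2, 21, 2]
Initialize: biggest = 22
Entering loop: for val in data[1:]:
After iteration 1: val = 18, biggest = 22
After iteration 2: val = 21, biggest = 22
After iteration 3: val = 25, biggest = 25
After iteration 4: val = 4, biggest = 25
After iteration 5: val = 2, biggest = 25
After iteration 6: val = 21, biggest = 25
After iteration 7: val = 2, biggest = 25
Loop ends.

Final answer: 25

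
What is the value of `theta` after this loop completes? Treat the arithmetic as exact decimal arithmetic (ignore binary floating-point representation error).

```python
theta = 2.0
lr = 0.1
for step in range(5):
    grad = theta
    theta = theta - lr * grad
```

Let's trace through this code step by step.

Initialize: theta = 2.0
Initialize: lr = 0.1
Entering loop: for step in range(5):
After iteration 1: step = 0, theta = 1.8, grad = 2.0
After iteration 2: step = 1, theta = 1.62, grad = 1.8
After iteration 3: step = 2, theta = 1.458, grad = 1.62
After iteration 4: step = 3, theta = 1.3122, grad = 1.458
After iteration 5: step = 4, theta = 1.18098, grad = 1.3122
Loop ends.

Final answer: 1.18098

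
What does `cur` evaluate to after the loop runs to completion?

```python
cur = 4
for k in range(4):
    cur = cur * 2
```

Let's trace through this code step by step.

Initialize: cur = 4
Entering loop: for k in range(4):
After iteration 1: k = 0, cur = 8
After iteration 2: k = 1, cur = 16
After iteration 3: k = 2, cur = 32
After iteration 4: k = 3, cur = 64
Loop ends.

Final answer: 64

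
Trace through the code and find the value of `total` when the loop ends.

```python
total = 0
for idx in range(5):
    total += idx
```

Let's trace through this code step by step.

Initialize: total = 0
Entering loop: for idx in range(5):
After iteration 1: idx = 0, total = 0
After iteration 2: idx = 1, total = 1
After iteration 3: idx = 2, total = 3
After iteration 4: idx = 3, total = 6
After iteration 5: idx = 4, total = 10
Loop ends.

Final answer: 10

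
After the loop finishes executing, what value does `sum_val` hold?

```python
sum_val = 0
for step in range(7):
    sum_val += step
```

Let's trace through this code step by step.

Initialize: sum_val = 0
Entering loop: for step in range(7):
After iteration 1: step = 0, sum_val = 0
After iteration 2: step = 1, sum_val = 1
After iteration 3: step = 2, sum_val = 3
After iteration 4: step = 3, sum_val = 6
After iteration 5: step = 4, sum_val = 10
After iteration 6: step = 5, sum_val = 15
After iteration 7: step = 6, sum_val = 21
Loop ends.

Final answer: 21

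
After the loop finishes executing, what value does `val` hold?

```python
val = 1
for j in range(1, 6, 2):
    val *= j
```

Let's trace through this code step by step.

Initialize: val = 1
Entering loop: for j in range(1, 6, 2):
After iteration 1: j = 1, val = 1
After iteration 2: j = 3, val = 3
After iteration 3: j = 5, val = 15
Loop ends.

Final answer: 15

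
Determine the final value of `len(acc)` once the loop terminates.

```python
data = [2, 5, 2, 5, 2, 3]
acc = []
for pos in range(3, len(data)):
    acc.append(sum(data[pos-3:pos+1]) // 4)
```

Let's trace through this code step by step.

Initialize: data = [2, 5, 2, 5, 2, 3]
Initialize: acc = []
Entering loop: for pos in range(3, len(data)):
After iteration 1: pos = 3, acc = [3]
After iteration 2: pos = 4, acc = [3, 3]
After iteration 3: pos = 5, acc = [3, 3, 3]
Loop ends.
len(acc) = 3

Final answer: 3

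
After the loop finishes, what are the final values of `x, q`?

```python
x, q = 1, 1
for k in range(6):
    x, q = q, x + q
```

Let's trace through this code step by step.

Initialize: x = 1
Initialize: q = 1
Entering loop: for k in range(6):
After iteration 1: k = 0, x = 1, q = 2
After iteration 2: k = 1, x = 2, q = 3
After iteration 3: k = 2, x = 3, q = 5
After iteration 4: k = 3, x = 5, q = 8
After iteration 5: k = 4, x = 8, q = 13
After iteration 6: k = 5, x = 13, q = 21
Loop ends.

Final answer: 13, 21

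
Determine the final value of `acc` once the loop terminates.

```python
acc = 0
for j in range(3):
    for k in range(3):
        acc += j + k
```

Let's trace through this code step by step.

Initialize: acc = 0
Entering loop: for j in range(3):
After iteration 1: j = 0, acc = 3
After iteration 2: j = 1, acc = 9
After iteration 3: j = 2, acc = 18
Loop ends.

Final answer: 18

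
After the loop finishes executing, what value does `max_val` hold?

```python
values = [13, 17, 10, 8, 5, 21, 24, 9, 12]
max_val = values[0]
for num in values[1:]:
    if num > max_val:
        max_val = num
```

Let's trace through this code step by step.

Initialize: values = [13, 17, 10, 8, 5, 21, 24, 9, 12]
Initialize: max_val = 13
Entering loop: for num in values[1:]:
After iteration 1: num = 17, max_val = 17
After iteration 2: num = 10, max_val = 17
After iteration 3: num = 8, max_val = 17
After iteration 4: num = 5, max_val = 17
After iteration 5: num = 21, max_val = 21
After iteration 6: num = 24, max_val = 24
After iteration 7: num = 9, max_val = 24
After iteration 8: num = 12, max_val = 24
Loop ends.

Final answer: 24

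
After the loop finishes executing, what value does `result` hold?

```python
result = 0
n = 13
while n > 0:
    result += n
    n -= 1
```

Let's trace through this code step by step.

Initialize: result = 0
Initialize: n = 13
Entering loop: while n > 0:
After iteration 1: result = 13, n = 12
After iteration 2: result = 25, n = 11
After iteration 3: result = 36, n = 10
After iteration 4: result = 46, n = 9
After iteration 5: result = 55, n = 8
After iteration 6: result = 63, n = 7
After iteration 7: result = 70, n = 6
After iteration 8: result = 76, n = 5
After iteration 9: result = 81, n = 4
After iteration 10: result = 85, n = 3
After iteration 11: result = 88, n = 2
After iteration 12: result = 90, n = 1
After iteration 13: result = 91, n = 0
Loop ends.

Final answer: 91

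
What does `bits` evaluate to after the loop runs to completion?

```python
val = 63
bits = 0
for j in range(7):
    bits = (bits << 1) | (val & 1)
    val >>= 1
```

Let's trace through this code step by step.

Initialize: val = 63
Initialize: bits = 0
Entering loop: for j in range(7):
After iteration 1: j = 0, val = 31, bits = 1
After iteration 2: j = 1, val = 15, bits = 3
After iteration 3: j = 2, val = 7, bits = 7
After iteration 4: j = 3, val = 3, bits = 15
After iteration 5: j = 4, val = 1, bits = 31
After iteration 6: j = 5, val = 0, bits = 63
After iteration 7: j = 6, val = 0, bits = 126
Loop ends.

Final answer: 126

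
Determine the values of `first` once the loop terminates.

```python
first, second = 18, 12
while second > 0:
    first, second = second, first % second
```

Let's trace through this code step by step.

Initialize: first = 18
Initialize: second = 12
Entering loop: while second > 0:
After iteration 1: first = 12, second = 6
After iteration 2: first = 6, second = 0
Loop ends.

Final answer: 6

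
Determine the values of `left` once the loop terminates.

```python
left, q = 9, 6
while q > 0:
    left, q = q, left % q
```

Let's trace through this code step by step.

Initialize: left = 9
Initialize: q = 6
Entering loop: while q > 0:
After iteration 1: left = 6, q = 3
After iteration 2: left = 3, q = 0
Loop ends.

Final answer: 3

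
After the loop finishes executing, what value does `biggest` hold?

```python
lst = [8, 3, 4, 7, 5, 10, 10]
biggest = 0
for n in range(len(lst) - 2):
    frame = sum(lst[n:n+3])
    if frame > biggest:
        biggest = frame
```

Let's trace through this code step by step.

Initialize: lst = [8, 3, 4, 7, 5, 10, 10]
Initialize: biggest = 0
Entering loop: for n in range(len(lst) - 2):
After iteration 1: n = 0, biggest = 15, frame = 15
After iteration 2: n = 1, biggest = 15, frame = 14
After iteration 3: n = 2, biggest = 16, frame = 16
After iteration 4: n = 3, biggest = 22, frame = 22
After iteration 5: n = 4, biggest = 25, frame = 25
Loop ends.

Final answer: 25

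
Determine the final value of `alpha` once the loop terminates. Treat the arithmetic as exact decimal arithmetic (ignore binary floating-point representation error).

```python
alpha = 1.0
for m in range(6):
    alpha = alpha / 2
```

Let's trace through this code step by step.

Initialize: alpha = 1.0
Entering loop: for m in range(6):
After iteration 1: m = 0, alpha = 0.5
After iteration 2: m = 1, alpha = 0.25
After iteration 3: m = 2, alpha = 0.125
After iteration 4: m = 3, alpha = 0.0625
After iteration 5: m = 4, alpha = 0.03125
After iteration 6: m = 5, alpha = 0.015625
Loop ends.

Final answer: 0.015625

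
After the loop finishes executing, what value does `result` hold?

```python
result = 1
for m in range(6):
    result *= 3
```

Let's trace through this code step by step.

Initialize: result = 1
Entering loop: for m in range(6):
After iteration 1: m = 0, result = 3
After iteration 2: m = 1, result = 9
After iteration 3: m = 2, result = 27
After iteration 4: m = 3, result = 81
After iteration 5: m = 4, result = 243
After iteration 6: m = 5, result = 729
Loop ends.

Final answer: 729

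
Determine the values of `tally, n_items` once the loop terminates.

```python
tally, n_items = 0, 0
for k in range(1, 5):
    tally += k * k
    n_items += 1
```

Let's trace through this code step by step.

Initialize: tally = 0
Initialize: n_items = 0
Entering loop: for k in range(1, 5):
After iteration 1: k = 1, tally = 1, n_items = 1
After iteration 2: k = 2, tally = 5, n_items = 2
After iteration 3: k = 3, tally = 14, n_items = 3
After iteration 4: k = 4, tally = 30, n_items = 4
Loop ends.

Final answer: 30, 4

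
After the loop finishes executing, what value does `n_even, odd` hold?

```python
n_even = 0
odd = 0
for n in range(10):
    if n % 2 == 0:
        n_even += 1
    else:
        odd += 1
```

Let's trace through this code step by step.

Initialize: n_even = 0
Initialize: odd = 0
Entering loop: for n in range(10):
After iteration 1: n = 0, n_even = 1, odd = 0
After iteration 2: n = 1, n_even = 1, odd = 1
After iteration 3: n = 2, n_even = 2, odd = 1
After iteration 4: n = 3, n_even = 2, odd = 2
After iteration 5: n = 4, n_even = 3, odd = 2
After iteration 6: n = 5, n_even = 3, odd = 3
After iteration 7: n = 6, n_even = 4, odd = 3
After iteration 8: n = 7, n_even = 4, odd = 4
After iteration 9: n = 8, n_even = 5, odd = 4
After iteration 10: n = 9, n_even = 5, odd = 5
Loop ends.

Final answer: 5, 5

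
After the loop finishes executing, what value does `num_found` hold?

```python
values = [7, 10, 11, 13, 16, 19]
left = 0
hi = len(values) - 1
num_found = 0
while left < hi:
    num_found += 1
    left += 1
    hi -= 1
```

Let's trace through this code step by step.

Initialize: values = [7, 10, 11, 13, 16, 19]
Initialize: left = 0
Initialize: hi = 5
Initialize: num_found = 0
Entering loop: while left < hi:
After iteration 1: left = 1, hi = 4, num_found = 1
After iteration 2: left = 2, hi = 3, num_found = 2
After iteration 3: left = 3, hi = 2, num_found = 3
Loop ends.

Final answer: 3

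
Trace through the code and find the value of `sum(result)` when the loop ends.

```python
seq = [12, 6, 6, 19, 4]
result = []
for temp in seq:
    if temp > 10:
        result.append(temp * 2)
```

Let's trace through this code step by step.

Initialize: seq = [12, 6, 6, 19, 4]
Initialize: result = []
Entering loop: for temp in seq:
After iteration 1: temp = 12, result = [24]
After iteration 2: temp = 6, result = [24]
After iteration 3: temp = 6, result = [24]
After iteration 4: temp = 19, result = [24, 38]
After iteration 5: temp = 4, result = [24, 38]
Loop ends.
sum(result) = 62

Final answer: 62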